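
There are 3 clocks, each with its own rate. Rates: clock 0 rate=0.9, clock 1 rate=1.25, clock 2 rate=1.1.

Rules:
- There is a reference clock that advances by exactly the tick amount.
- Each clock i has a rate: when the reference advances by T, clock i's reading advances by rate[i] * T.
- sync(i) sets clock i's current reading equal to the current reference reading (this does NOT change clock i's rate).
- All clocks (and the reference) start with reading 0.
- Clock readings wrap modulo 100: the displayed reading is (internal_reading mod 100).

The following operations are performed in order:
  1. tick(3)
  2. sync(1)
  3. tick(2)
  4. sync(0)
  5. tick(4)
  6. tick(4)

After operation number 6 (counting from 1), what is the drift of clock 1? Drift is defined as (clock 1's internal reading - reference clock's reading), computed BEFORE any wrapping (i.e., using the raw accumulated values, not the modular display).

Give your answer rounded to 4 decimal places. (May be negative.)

After op 1 tick(3): ref=3.0000 raw=[2.7000 3.7500 3.3000]
After op 2 sync(1): ref=3.0000 raw=[2.7000 3.0000 3.3000]
After op 3 tick(2): ref=5.0000 raw=[4.5000 5.5000 5.5000]
After op 4 sync(0): ref=5.0000 raw=[5.0000 5.5000 5.5000]
After op 5 tick(4): ref=9.0000 raw=[8.6000 10.5000 9.9000]
After op 6 tick(4): ref=13.0000 raw=[12.2000 15.5000 14.3000]
Drift of clock 1 after op 6: 15.5000 - 13.0000 = 2.5000

Answer: 2.5000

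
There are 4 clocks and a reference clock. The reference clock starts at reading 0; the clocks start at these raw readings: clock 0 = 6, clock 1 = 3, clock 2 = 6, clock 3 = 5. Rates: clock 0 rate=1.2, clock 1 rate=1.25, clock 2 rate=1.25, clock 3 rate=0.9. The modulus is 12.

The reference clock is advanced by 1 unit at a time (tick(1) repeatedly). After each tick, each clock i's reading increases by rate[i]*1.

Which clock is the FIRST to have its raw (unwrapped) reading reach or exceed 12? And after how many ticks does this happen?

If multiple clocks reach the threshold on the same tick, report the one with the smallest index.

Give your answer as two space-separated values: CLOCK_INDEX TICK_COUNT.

clock 0: start=6, rate=1.2, needs 12-6 = 6; ticks = ceil(6/1.2) = ceil(5.0000) = 5; reading at tick 5 = 6 + 1.2*5 = 12.0000
clock 1: start=3, rate=1.25, needs 12-3 = 9; ticks = ceil(9/1.25) = ceil(7.2000) = 8; reading at tick 8 = 3 + 1.25*8 = 13.0000
clock 2: start=6, rate=1.25, needs 12-6 = 6; ticks = ceil(6/1.25) = ceil(4.8000) = 5; reading at tick 5 = 6 + 1.25*5 = 12.2500
clock 3: start=5, rate=0.9, needs 12-5 = 7; ticks = ceil(7/0.9) = ceil(7.7778) = 8; reading at tick 8 = 5 + 0.9*8 = 12.2000
Minimum tick count = 5; winners = [0, 2]; smallest index = 0

Answer: 0 5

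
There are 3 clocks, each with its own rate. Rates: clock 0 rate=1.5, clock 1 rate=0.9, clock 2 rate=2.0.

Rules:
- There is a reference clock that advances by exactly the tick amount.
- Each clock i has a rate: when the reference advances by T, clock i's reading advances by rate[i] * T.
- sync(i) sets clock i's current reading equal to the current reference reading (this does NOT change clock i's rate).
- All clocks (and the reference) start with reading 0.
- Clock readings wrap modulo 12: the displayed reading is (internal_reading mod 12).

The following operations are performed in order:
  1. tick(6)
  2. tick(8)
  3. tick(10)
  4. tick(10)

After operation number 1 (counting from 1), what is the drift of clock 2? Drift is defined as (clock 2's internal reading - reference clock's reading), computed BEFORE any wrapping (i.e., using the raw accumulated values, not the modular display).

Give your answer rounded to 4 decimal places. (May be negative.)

Answer: 6.0000

Derivation:
After op 1 tick(6): ref=6.0000 raw=[9.0000 5.4000 12.0000]
Drift of clock 2 after op 1: 12.0000 - 6.0000 = 6.0000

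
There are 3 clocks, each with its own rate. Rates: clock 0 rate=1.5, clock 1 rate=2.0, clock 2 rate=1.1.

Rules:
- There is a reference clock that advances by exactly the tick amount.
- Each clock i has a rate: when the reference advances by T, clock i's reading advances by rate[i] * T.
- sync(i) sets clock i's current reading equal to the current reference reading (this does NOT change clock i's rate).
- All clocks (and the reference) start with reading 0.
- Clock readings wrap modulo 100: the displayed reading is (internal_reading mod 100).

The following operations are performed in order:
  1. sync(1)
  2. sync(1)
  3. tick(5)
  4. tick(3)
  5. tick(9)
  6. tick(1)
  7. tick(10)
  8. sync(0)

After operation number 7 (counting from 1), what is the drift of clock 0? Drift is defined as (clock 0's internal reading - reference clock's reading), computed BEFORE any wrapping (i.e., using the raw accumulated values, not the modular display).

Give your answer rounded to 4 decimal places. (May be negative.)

Answer: 14.0000

Derivation:
After op 1 sync(1): ref=0.0000 raw=[0.0000 0.0000 0.0000]
After op 2 sync(1): ref=0.0000 raw=[0.0000 0.0000 0.0000]
After op 3 tick(5): ref=5.0000 raw=[7.5000 10.0000 5.5000]
After op 4 tick(3): ref=8.0000 raw=[12.0000 16.0000 8.8000]
After op 5 tick(9): ref=17.0000 raw=[25.5000 34.0000 18.7000]
After op 6 tick(1): ref=18.0000 raw=[27.0000 36.0000 19.8000]
After op 7 tick(10): ref=28.0000 raw=[42.0000 56.0000 30.8000]
Drift of clock 0 after op 7: 42.0000 - 28.0000 = 14.0000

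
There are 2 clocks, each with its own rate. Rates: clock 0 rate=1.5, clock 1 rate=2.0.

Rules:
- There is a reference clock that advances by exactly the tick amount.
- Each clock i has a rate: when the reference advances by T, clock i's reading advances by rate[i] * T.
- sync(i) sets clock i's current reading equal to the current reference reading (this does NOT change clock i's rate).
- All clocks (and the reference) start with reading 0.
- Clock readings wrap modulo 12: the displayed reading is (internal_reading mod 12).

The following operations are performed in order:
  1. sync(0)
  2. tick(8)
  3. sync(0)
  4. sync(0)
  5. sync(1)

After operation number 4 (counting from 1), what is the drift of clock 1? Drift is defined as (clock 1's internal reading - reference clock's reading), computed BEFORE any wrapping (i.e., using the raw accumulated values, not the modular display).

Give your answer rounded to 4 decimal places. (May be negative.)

Answer: 8.0000

Derivation:
After op 1 sync(0): ref=0.0000 raw=[0.0000 0.0000]
After op 2 tick(8): ref=8.0000 raw=[12.0000 16.0000]
After op 3 sync(0): ref=8.0000 raw=[8.0000 16.0000]
After op 4 sync(0): ref=8.0000 raw=[8.0000 16.0000]
Drift of clock 1 after op 4: 16.0000 - 8.0000 = 8.0000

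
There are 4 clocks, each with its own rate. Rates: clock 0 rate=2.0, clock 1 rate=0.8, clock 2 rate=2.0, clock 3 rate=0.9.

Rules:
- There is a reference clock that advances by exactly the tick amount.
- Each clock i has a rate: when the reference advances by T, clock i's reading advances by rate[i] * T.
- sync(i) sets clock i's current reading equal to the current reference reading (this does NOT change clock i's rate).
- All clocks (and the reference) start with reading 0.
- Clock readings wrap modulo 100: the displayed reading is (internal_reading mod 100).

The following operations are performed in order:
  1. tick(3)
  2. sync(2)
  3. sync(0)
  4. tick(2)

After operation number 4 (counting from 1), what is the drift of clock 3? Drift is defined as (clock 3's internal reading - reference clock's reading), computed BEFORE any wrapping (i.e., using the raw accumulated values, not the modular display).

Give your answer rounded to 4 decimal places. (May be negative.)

Answer: -0.5000

Derivation:
After op 1 tick(3): ref=3.0000 raw=[6.0000 2.4000 6.0000 2.7000]
After op 2 sync(2): ref=3.0000 raw=[6.0000 2.4000 3.0000 2.7000]
After op 3 sync(0): ref=3.0000 raw=[3.0000 2.4000 3.0000 2.7000]
After op 4 tick(2): ref=5.0000 raw=[7.0000 4.0000 7.0000 4.5000]
Drift of clock 3 after op 4: 4.5000 - 5.0000 = -0.5000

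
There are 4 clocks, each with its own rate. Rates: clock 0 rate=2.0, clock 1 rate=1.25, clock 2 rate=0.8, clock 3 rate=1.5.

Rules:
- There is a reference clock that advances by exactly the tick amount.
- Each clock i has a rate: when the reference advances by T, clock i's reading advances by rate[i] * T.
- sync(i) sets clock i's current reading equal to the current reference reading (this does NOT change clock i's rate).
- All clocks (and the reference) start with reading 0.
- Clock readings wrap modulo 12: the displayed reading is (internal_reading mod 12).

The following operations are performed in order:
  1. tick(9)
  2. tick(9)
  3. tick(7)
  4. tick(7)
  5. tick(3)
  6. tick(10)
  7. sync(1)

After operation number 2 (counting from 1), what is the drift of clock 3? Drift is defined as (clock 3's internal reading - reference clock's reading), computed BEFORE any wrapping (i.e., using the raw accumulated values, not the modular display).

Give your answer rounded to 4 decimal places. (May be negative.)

Answer: 9.0000

Derivation:
After op 1 tick(9): ref=9.0000 raw=[18.0000 11.2500 7.2000 13.5000]
After op 2 tick(9): ref=18.0000 raw=[36.0000 22.5000 14.4000 27.0000]
Drift of clock 3 after op 2: 27.0000 - 18.0000 = 9.0000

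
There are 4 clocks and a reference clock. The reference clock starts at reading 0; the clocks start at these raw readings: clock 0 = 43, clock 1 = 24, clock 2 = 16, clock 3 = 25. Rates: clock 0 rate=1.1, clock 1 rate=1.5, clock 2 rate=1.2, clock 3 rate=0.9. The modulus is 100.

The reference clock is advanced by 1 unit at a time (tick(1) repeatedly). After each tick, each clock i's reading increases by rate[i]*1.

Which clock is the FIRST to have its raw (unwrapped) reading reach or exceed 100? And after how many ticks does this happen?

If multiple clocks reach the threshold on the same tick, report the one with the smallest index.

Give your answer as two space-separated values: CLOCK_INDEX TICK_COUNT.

Answer: 1 51

Derivation:
clock 0: start=43, rate=1.1, needs 100-43 = 57; ticks = ceil(57/1.1) = ceil(51.8182) = 52; reading at tick 52 = 43 + 1.1*52 = 100.2000
clock 1: start=24, rate=1.5, needs 100-24 = 76; ticks = ceil(76/1.5) = ceil(50.6667) = 51; reading at tick 51 = 24 + 1.5*51 = 100.5000
clock 2: start=16, rate=1.2, needs 100-16 = 84; ticks = ceil(84/1.2) = ceil(70.0000) = 70; reading at tick 70 = 16 + 1.2*70 = 100.0000
clock 3: start=25, rate=0.9, needs 100-25 = 75; ticks = ceil(75/0.9) = ceil(83.3333) = 84; reading at tick 84 = 25 + 0.9*84 = 100.6000
Minimum tick count = 51; winners = [1]; smallest index = 1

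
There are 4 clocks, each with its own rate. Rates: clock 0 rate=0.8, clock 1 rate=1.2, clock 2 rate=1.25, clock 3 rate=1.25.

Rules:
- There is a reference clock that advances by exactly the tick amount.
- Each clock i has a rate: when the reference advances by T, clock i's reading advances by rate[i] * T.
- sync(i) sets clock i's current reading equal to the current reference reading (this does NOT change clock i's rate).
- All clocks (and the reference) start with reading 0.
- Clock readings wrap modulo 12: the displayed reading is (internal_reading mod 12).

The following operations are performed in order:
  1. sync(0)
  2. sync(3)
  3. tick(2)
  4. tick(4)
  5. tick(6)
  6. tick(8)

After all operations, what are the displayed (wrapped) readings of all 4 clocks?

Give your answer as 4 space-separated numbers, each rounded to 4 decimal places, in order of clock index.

Answer: 4.0000 0.0000 1.0000 1.0000

Derivation:
After op 1 sync(0): ref=0.0000 raw=[0.0000 0.0000 0.0000 0.0000]
After op 2 sync(3): ref=0.0000 raw=[0.0000 0.0000 0.0000 0.0000]
After op 3 tick(2): ref=2.0000 raw=[1.6000 2.4000 2.5000 2.5000]
After op 4 tick(4): ref=6.0000 raw=[4.8000 7.2000 7.5000 7.5000]
After op 5 tick(6): ref=12.0000 raw=[9.6000 14.4000 15.0000 15.0000]
After op 6 tick(8): ref=20.0000 raw=[16.0000 24.0000 25.0000 25.0000]
Wrap final raw readings (mod 12): 16.0000 mod 12 = 4.0000; 24.0000 mod 12 = 0.0000; 25.0000 mod 12 = 1.0000; 25.0000 mod 12 = 1.0000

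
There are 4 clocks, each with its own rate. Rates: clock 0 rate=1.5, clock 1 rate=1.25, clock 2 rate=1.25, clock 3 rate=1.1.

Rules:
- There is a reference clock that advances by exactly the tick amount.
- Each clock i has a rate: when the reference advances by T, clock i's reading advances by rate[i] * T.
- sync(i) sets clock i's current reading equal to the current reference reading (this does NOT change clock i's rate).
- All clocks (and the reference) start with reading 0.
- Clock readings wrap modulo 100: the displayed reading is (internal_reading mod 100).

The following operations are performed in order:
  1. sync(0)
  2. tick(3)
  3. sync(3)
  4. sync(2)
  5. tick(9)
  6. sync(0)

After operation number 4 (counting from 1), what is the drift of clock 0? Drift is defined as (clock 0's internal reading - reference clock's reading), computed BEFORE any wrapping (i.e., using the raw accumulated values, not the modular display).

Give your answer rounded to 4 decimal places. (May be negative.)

Answer: 1.5000

Derivation:
After op 1 sync(0): ref=0.0000 raw=[0.0000 0.0000 0.0000 0.0000]
After op 2 tick(3): ref=3.0000 raw=[4.5000 3.7500 3.7500 3.3000]
After op 3 sync(3): ref=3.0000 raw=[4.5000 3.7500 3.7500 3.0000]
After op 4 sync(2): ref=3.0000 raw=[4.5000 3.7500 3.0000 3.0000]
Drift of clock 0 after op 4: 4.5000 - 3.0000 = 1.5000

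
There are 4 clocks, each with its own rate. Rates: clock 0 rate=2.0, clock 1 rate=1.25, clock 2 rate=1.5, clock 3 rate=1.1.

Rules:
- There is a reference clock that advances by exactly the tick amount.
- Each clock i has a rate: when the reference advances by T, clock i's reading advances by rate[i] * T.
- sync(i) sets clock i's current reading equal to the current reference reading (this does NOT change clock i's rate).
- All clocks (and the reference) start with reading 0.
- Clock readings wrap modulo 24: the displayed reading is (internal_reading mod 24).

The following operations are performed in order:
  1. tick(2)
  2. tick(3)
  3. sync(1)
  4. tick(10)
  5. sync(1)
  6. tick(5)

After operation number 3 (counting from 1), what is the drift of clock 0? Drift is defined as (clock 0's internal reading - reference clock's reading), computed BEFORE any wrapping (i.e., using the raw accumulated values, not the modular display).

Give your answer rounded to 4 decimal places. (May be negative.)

After op 1 tick(2): ref=2.0000 raw=[4.0000 2.5000 3.0000 2.2000]
After op 2 tick(3): ref=5.0000 raw=[10.0000 6.2500 7.5000 5.5000]
After op 3 sync(1): ref=5.0000 raw=[10.0000 5.0000 7.5000 5.5000]
Drift of clock 0 after op 3: 10.0000 - 5.0000 = 5.0000

Answer: 5.0000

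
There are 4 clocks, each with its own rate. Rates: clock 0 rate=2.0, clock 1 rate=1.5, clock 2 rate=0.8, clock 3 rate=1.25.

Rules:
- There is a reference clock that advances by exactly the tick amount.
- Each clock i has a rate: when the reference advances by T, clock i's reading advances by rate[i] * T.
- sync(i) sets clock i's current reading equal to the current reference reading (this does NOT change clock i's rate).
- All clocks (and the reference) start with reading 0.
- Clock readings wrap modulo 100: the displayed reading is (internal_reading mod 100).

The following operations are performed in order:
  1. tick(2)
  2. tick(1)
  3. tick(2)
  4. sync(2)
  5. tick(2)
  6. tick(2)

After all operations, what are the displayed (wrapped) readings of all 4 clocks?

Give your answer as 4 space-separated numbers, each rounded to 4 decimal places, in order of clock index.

After op 1 tick(2): ref=2.0000 raw=[4.0000 3.0000 1.6000 2.5000]
After op 2 tick(1): ref=3.0000 raw=[6.0000 4.5000 2.4000 3.7500]
After op 3 tick(2): ref=5.0000 raw=[10.0000 7.5000 4.0000 6.2500]
After op 4 sync(2): ref=5.0000 raw=[10.0000 7.5000 5.0000 6.2500]
After op 5 tick(2): ref=7.0000 raw=[14.0000 10.5000 6.6000 8.7500]
After op 6 tick(2): ref=9.0000 raw=[18.0000 13.5000 8.2000 11.2500]
Wrap final raw readings (mod 100): 18.0000 mod 100 = 18.0000; 13.5000 mod 100 = 13.5000; 8.2000 mod 100 = 8.2000; 11.2500 mod 100 = 11.2500

Answer: 18.0000 13.5000 8.2000 11.2500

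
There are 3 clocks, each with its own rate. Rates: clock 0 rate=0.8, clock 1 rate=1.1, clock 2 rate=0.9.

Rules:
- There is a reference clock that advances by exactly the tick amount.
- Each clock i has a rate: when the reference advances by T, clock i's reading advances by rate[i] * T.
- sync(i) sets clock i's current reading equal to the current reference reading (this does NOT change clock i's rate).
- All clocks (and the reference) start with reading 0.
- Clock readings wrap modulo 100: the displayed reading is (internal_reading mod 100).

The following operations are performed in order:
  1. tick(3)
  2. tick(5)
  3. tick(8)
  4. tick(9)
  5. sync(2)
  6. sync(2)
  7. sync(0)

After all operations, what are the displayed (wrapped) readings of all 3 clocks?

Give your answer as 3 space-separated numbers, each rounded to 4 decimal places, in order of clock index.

Answer: 25.0000 27.5000 25.0000

Derivation:
After op 1 tick(3): ref=3.0000 raw=[2.4000 3.3000 2.7000]
After op 2 tick(5): ref=8.0000 raw=[6.4000 8.8000 7.2000]
After op 3 tick(8): ref=16.0000 raw=[12.8000 17.6000 14.4000]
After op 4 tick(9): ref=25.0000 raw=[20.0000 27.5000 22.5000]
After op 5 sync(2): ref=25.0000 raw=[20.0000 27.5000 25.0000]
After op 6 sync(2): ref=25.0000 raw=[20.0000 27.5000 25.0000]
After op 7 sync(0): ref=25.0000 raw=[25.0000 27.5000 25.0000]
Wrap final raw readings (mod 100): 25.0000 mod 100 = 25.0000; 27.5000 mod 100 = 27.5000; 25.0000 mod 100 = 25.0000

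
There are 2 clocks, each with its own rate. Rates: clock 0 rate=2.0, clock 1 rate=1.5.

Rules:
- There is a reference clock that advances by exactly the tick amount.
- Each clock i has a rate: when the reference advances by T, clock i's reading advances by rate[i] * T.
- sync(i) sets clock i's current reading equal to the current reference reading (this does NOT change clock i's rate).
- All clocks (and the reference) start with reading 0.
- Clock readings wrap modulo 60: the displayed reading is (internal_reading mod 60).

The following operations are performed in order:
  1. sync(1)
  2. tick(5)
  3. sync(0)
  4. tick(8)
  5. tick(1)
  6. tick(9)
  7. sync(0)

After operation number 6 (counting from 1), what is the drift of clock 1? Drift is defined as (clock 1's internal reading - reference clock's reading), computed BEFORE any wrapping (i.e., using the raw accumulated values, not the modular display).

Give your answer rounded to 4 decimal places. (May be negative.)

Answer: 11.5000

Derivation:
After op 1 sync(1): ref=0.0000 raw=[0.0000 0.0000]
After op 2 tick(5): ref=5.0000 raw=[10.0000 7.5000]
After op 3 sync(0): ref=5.0000 raw=[5.0000 7.5000]
After op 4 tick(8): ref=13.0000 raw=[21.0000 19.5000]
After op 5 tick(1): ref=14.0000 raw=[23.0000 21.0000]
After op 6 tick(9): ref=23.0000 raw=[41.0000 34.5000]
Drift of clock 1 after op 6: 34.5000 - 23.0000 = 11.5000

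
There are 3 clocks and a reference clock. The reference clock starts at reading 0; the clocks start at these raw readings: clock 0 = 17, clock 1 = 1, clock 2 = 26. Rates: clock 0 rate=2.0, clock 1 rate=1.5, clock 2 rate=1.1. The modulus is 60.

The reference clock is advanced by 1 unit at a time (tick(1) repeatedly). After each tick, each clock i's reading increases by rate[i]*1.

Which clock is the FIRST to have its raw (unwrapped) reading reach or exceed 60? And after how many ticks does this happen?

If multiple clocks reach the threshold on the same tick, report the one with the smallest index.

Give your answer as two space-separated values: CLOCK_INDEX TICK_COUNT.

Answer: 0 22

Derivation:
clock 0: start=17, rate=2.0, needs 60-17 = 43; ticks = ceil(43/2.0) = ceil(21.5000) = 22; reading at tick 22 = 17 + 2.0*22 = 61.0000
clock 1: start=1, rate=1.5, needs 60-1 = 59; ticks = ceil(59/1.5) = ceil(39.3333) = 40; reading at tick 40 = 1 + 1.5*40 = 61.0000
clock 2: start=26, rate=1.1, needs 60-26 = 34; ticks = ceil(34/1.1) = ceil(30.9091) = 31; reading at tick 31 = 26 + 1.1*31 = 60.1000
Minimum tick count = 22; winners = [0]; smallest index = 0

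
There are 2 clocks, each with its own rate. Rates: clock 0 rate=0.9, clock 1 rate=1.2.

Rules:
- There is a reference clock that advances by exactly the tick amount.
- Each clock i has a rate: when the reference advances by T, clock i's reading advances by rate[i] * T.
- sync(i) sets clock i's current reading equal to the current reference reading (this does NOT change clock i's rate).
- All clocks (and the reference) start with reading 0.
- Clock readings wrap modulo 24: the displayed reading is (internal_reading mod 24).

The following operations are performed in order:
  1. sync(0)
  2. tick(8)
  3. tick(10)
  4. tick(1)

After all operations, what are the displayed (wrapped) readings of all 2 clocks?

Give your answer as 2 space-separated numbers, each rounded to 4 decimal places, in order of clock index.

Answer: 17.1000 22.8000

Derivation:
After op 1 sync(0): ref=0.0000 raw=[0.0000 0.0000]
After op 2 tick(8): ref=8.0000 raw=[7.2000 9.6000]
After op 3 tick(10): ref=18.0000 raw=[16.2000 21.6000]
After op 4 tick(1): ref=19.0000 raw=[17.1000 22.8000]
Wrap final raw readings (mod 24): 17.1000 mod 24 = 17.1000; 22.8000 mod 24 = 22.8000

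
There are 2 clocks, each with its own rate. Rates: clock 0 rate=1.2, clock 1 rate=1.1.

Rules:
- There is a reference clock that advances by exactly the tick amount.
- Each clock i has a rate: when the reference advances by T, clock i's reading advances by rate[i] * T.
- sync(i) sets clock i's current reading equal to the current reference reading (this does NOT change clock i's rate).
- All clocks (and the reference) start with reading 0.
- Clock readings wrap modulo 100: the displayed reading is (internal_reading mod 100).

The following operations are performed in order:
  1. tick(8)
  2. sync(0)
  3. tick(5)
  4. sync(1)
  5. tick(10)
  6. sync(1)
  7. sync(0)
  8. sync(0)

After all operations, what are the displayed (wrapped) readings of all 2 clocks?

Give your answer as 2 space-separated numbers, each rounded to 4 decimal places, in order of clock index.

Answer: 23.0000 23.0000

Derivation:
After op 1 tick(8): ref=8.0000 raw=[9.6000 8.8000]
After op 2 sync(0): ref=8.0000 raw=[8.0000 8.8000]
After op 3 tick(5): ref=13.0000 raw=[14.0000 14.3000]
After op 4 sync(1): ref=13.0000 raw=[14.0000 13.0000]
After op 5 tick(10): ref=23.0000 raw=[26.0000 24.0000]
After op 6 sync(1): ref=23.0000 raw=[26.0000 23.0000]
After op 7 sync(0): ref=23.0000 raw=[23.0000 23.0000]
After op 8 sync(0): ref=23.0000 raw=[23.0000 23.0000]
Wrap final raw readings (mod 100): 23.0000 mod 100 = 23.0000; 23.0000 mod 100 = 23.0000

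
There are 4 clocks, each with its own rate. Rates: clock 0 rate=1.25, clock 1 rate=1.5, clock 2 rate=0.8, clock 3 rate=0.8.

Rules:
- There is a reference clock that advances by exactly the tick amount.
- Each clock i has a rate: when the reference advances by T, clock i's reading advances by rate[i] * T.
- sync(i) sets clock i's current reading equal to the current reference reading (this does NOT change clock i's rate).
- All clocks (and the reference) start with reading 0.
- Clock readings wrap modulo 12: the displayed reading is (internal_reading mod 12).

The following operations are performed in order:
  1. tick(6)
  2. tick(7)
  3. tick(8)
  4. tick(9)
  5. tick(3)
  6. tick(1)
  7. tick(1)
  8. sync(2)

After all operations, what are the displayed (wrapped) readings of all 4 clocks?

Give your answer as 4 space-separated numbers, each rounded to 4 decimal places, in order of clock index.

Answer: 7.7500 4.5000 11.0000 4.0000

Derivation:
After op 1 tick(6): ref=6.0000 raw=[7.5000 9.0000 4.8000 4.8000]
After op 2 tick(7): ref=13.0000 raw=[16.2500 19.5000 10.4000 10.4000]
After op 3 tick(8): ref=21.0000 raw=[26.2500 31.5000 16.8000 16.8000]
After op 4 tick(9): ref=30.0000 raw=[37.5000 45.0000 24.0000 24.0000]
After op 5 tick(3): ref=33.0000 raw=[41.2500 49.5000 26.4000 26.4000]
After op 6 tick(1): ref=34.0000 raw=[42.5000 51.0000 27.2000 27.2000]
After op 7 tick(1): ref=35.0000 raw=[43.7500 52.5000 28.0000 28.0000]
After op 8 sync(2): ref=35.0000 raw=[43.7500 52.5000 35.0000 28.0000]
Wrap final raw readings (mod 12): 43.7500 mod 12 = 7.7500; 52.5000 mod 12 = 4.5000; 35.0000 mod 12 = 11.0000; 28.0000 mod 12 = 4.0000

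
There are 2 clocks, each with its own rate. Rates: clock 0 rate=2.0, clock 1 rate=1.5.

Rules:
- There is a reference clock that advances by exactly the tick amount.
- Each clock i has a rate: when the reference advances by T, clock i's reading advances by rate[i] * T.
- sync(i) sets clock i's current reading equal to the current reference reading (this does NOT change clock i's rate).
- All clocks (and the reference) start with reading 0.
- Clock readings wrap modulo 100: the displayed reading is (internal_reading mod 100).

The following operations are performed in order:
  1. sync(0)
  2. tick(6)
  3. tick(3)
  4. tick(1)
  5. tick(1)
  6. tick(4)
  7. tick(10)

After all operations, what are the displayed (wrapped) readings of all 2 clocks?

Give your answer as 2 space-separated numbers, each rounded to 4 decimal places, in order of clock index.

Answer: 50.0000 37.5000

Derivation:
After op 1 sync(0): ref=0.0000 raw=[0.0000 0.0000]
After op 2 tick(6): ref=6.0000 raw=[12.0000 9.0000]
After op 3 tick(3): ref=9.0000 raw=[18.0000 13.5000]
After op 4 tick(1): ref=10.0000 raw=[20.0000 15.0000]
After op 5 tick(1): ref=11.0000 raw=[22.0000 16.5000]
After op 6 tick(4): ref=15.0000 raw=[30.0000 22.5000]
After op 7 tick(10): ref=25.0000 raw=[50.0000 37.5000]
Wrap final raw readings (mod 100): 50.0000 mod 100 = 50.0000; 37.5000 mod 100 = 37.5000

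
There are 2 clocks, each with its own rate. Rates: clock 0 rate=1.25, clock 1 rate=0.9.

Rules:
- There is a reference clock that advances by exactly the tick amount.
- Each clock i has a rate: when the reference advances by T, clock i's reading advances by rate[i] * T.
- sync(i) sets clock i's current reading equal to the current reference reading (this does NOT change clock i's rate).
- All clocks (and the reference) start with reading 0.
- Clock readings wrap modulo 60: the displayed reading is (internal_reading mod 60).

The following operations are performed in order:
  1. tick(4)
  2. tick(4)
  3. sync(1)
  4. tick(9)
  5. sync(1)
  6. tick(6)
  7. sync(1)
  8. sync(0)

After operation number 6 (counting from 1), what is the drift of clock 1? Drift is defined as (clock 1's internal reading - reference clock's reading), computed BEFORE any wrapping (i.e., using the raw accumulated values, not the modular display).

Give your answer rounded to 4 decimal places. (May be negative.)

Answer: -0.6000

Derivation:
After op 1 tick(4): ref=4.0000 raw=[5.0000 3.6000]
After op 2 tick(4): ref=8.0000 raw=[10.0000 7.2000]
After op 3 sync(1): ref=8.0000 raw=[10.0000 8.0000]
After op 4 tick(9): ref=17.0000 raw=[21.2500 16.1000]
After op 5 sync(1): ref=17.0000 raw=[21.2500 17.0000]
After op 6 tick(6): ref=23.0000 raw=[28.7500 22.4000]
Drift of clock 1 after op 6: 22.4000 - 23.0000 = -0.6000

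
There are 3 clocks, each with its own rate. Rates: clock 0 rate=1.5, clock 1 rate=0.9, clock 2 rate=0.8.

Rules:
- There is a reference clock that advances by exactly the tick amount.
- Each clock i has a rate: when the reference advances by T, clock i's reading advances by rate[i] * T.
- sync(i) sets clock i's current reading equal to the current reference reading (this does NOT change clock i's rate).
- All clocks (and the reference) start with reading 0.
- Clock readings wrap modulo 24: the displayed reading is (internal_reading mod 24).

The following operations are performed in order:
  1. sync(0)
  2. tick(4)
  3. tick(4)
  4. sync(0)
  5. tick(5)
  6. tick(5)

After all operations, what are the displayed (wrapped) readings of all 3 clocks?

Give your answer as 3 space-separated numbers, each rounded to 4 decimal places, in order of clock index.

Answer: 23.0000 16.2000 14.4000

Derivation:
After op 1 sync(0): ref=0.0000 raw=[0.0000 0.0000 0.0000]
After op 2 tick(4): ref=4.0000 raw=[6.0000 3.6000 3.2000]
After op 3 tick(4): ref=8.0000 raw=[12.0000 7.2000 6.4000]
After op 4 sync(0): ref=8.0000 raw=[8.0000 7.2000 6.4000]
After op 5 tick(5): ref=13.0000 raw=[15.5000 11.7000 10.4000]
After op 6 tick(5): ref=18.0000 raw=[23.0000 16.2000 14.4000]
Wrap final raw readings (mod 24): 23.0000 mod 24 = 23.0000; 16.2000 mod 24 = 16.2000; 14.4000 mod 24 = 14.4000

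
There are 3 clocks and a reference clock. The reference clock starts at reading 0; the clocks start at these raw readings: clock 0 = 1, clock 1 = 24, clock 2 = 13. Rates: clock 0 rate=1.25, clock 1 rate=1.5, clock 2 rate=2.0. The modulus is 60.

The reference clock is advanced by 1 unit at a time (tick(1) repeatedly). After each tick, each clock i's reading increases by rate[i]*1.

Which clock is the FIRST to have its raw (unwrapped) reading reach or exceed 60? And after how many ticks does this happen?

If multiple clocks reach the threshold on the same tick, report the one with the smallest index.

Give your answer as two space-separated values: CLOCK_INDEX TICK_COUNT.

clock 0: start=1, rate=1.25, needs 60-1 = 59; ticks = ceil(59/1.25) = ceil(47.2000) = 48; reading at tick 48 = 1 + 1.25*48 = 61.0000
clock 1: start=24, rate=1.5, needs 60-24 = 36; ticks = ceil(36/1.5) = ceil(24.0000) = 24; reading at tick 24 = 24 + 1.5*24 = 60.0000
clock 2: start=13, rate=2.0, needs 60-13 = 47; ticks = ceil(47/2.0) = ceil(23.5000) = 24; reading at tick 24 = 13 + 2.0*24 = 61.0000
Minimum tick count = 24; winners = [1, 2]; smallest index = 1

Answer: 1 24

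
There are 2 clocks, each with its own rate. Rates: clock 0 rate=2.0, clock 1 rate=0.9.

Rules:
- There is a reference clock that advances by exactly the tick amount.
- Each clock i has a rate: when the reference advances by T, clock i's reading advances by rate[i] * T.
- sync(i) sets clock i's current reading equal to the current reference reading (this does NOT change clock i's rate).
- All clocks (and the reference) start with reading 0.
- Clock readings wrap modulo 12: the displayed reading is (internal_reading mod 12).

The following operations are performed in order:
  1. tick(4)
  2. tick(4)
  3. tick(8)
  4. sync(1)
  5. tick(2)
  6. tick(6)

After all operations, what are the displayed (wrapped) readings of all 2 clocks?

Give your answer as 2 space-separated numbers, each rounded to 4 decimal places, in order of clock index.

Answer: 0.0000 11.2000

Derivation:
After op 1 tick(4): ref=4.0000 raw=[8.0000 3.6000]
After op 2 tick(4): ref=8.0000 raw=[16.0000 7.2000]
After op 3 tick(8): ref=16.0000 raw=[32.0000 14.4000]
After op 4 sync(1): ref=16.0000 raw=[32.0000 16.0000]
After op 5 tick(2): ref=18.0000 raw=[36.0000 17.8000]
After op 6 tick(6): ref=24.0000 raw=[48.0000 23.2000]
Wrap final raw readings (mod 12): 48.0000 mod 12 = 0.0000; 23.2000 mod 12 = 11.2000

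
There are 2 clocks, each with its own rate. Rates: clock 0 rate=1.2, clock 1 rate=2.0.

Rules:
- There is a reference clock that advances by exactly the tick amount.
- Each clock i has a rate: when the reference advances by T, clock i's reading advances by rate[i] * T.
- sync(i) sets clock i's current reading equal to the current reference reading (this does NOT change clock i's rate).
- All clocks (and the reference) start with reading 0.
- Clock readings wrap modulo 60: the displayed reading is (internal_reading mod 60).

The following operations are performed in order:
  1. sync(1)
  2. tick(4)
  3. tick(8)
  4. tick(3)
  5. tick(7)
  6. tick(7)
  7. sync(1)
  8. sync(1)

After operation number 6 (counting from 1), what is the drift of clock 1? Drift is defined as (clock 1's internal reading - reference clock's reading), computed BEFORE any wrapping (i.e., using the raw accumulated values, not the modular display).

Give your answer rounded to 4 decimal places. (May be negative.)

After op 1 sync(1): ref=0.0000 raw=[0.0000 0.0000]
After op 2 tick(4): ref=4.0000 raw=[4.8000 8.0000]
After op 3 tick(8): ref=12.0000 raw=[14.4000 24.0000]
After op 4 tick(3): ref=15.0000 raw=[18.0000 30.0000]
After op 5 tick(7): ref=22.0000 raw=[26.4000 44.0000]
After op 6 tick(7): ref=29.0000 raw=[34.8000 58.0000]
Drift of clock 1 after op 6: 58.0000 - 29.0000 = 29.0000

Answer: 29.0000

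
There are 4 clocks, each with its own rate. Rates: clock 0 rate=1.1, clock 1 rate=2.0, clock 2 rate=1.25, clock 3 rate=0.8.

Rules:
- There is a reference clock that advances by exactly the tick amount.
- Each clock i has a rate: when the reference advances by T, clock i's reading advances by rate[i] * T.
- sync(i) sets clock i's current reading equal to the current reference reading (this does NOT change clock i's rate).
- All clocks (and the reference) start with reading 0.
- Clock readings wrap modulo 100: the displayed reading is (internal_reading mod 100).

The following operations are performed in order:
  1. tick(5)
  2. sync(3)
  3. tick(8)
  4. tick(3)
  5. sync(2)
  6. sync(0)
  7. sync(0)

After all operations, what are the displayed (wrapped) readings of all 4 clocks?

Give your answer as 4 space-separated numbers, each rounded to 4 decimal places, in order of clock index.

Answer: 16.0000 32.0000 16.0000 13.8000

Derivation:
After op 1 tick(5): ref=5.0000 raw=[5.5000 10.0000 6.2500 4.0000]
After op 2 sync(3): ref=5.0000 raw=[5.5000 10.0000 6.2500 5.0000]
After op 3 tick(8): ref=13.0000 raw=[14.3000 26.0000 16.2500 11.4000]
After op 4 tick(3): ref=16.0000 raw=[17.6000 32.0000 20.0000 13.8000]
After op 5 sync(2): ref=16.0000 raw=[17.6000 32.0000 16.0000 13.8000]
After op 6 sync(0): ref=16.0000 raw=[16.0000 32.0000 16.0000 13.8000]
After op 7 sync(0): ref=16.0000 raw=[16.0000 32.0000 16.0000 13.8000]
Wrap final raw readings (mod 100): 16.0000 mod 100 = 16.0000; 32.0000 mod 100 = 32.0000; 16.0000 mod 100 = 16.0000; 13.8000 mod 100 = 13.8000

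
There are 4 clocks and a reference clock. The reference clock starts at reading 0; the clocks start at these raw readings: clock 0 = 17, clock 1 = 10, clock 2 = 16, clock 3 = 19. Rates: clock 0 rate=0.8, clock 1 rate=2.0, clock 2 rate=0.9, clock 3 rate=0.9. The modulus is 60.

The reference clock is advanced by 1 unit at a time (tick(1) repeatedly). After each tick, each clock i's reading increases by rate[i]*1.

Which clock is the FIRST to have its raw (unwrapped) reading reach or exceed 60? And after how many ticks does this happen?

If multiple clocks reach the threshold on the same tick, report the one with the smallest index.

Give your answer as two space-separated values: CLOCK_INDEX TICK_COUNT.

Answer: 1 25

Derivation:
clock 0: start=17, rate=0.8, needs 60-17 = 43; ticks = ceil(43/0.8) = ceil(53.7500) = 54; reading at tick 54 = 17 + 0.8*54 = 60.2000
clock 1: start=10, rate=2.0, needs 60-10 = 50; ticks = ceil(50/2.0) = ceil(25.0000) = 25; reading at tick 25 = 10 + 2.0*25 = 60.0000
clock 2: start=16, rate=0.9, needs 60-16 = 44; ticks = ceil(44/0.9) = ceil(48.8889) = 49; reading at tick 49 = 16 + 0.9*49 = 60.1000
clock 3: start=19, rate=0.9, needs 60-19 = 41; ticks = ceil(41/0.9) = ceil(45.5556) = 46; reading at tick 46 = 19 + 0.9*46 = 60.4000
Minimum tick count = 25; winners = [1]; smallest index = 1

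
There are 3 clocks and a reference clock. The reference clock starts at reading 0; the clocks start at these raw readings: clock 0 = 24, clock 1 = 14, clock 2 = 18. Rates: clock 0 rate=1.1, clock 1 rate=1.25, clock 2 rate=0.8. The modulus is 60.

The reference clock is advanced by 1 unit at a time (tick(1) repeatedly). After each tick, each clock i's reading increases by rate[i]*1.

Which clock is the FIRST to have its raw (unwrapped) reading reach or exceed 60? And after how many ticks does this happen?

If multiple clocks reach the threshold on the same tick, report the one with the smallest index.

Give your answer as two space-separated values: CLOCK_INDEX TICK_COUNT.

Answer: 0 33

Derivation:
clock 0: start=24, rate=1.1, needs 60-24 = 36; ticks = ceil(36/1.1) = ceil(32.7273) = 33; reading at tick 33 = 24 + 1.1*33 = 60.3000
clock 1: start=14, rate=1.25, needs 60-14 = 46; ticks = ceil(46/1.25) = ceil(36.8000) = 37; reading at tick 37 = 14 + 1.25*37 = 60.2500
clock 2: start=18, rate=0.8, needs 60-18 = 42; ticks = ceil(42/0.8) = ceil(52.5000) = 53; reading at tick 53 = 18 + 0.8*53 = 60.4000
Minimum tick count = 33; winners = [0]; smallest index = 0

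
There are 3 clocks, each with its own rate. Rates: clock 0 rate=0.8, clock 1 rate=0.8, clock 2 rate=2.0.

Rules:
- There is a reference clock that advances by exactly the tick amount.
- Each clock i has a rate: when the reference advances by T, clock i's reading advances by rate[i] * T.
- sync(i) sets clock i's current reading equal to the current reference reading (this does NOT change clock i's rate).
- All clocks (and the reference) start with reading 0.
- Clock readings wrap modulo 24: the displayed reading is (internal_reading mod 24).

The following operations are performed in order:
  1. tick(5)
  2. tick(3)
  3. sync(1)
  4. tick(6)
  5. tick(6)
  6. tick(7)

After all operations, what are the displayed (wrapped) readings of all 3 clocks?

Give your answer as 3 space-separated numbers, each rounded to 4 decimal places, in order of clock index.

After op 1 tick(5): ref=5.0000 raw=[4.0000 4.0000 10.0000]
After op 2 tick(3): ref=8.0000 raw=[6.4000 6.4000 16.0000]
After op 3 sync(1): ref=8.0000 raw=[6.4000 8.0000 16.0000]
After op 4 tick(6): ref=14.0000 raw=[11.2000 12.8000 28.0000]
After op 5 tick(6): ref=20.0000 raw=[16.0000 17.6000 40.0000]
After op 6 tick(7): ref=27.0000 raw=[21.6000 23.2000 54.0000]
Wrap final raw readings (mod 24): 21.6000 mod 24 = 21.6000; 23.2000 mod 24 = 23.2000; 54.0000 mod 24 = 6.0000

Answer: 21.6000 23.2000 6.0000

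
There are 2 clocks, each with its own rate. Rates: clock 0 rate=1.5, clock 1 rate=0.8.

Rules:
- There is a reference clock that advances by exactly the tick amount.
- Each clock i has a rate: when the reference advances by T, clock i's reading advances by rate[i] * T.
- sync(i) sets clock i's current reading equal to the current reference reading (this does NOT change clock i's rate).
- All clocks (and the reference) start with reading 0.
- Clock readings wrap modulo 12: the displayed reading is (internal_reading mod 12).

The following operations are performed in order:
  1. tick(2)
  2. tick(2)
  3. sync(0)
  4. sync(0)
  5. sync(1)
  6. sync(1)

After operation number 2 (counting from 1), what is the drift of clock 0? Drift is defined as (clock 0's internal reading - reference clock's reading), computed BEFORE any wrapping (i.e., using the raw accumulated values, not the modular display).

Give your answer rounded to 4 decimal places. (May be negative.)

Answer: 2.0000

Derivation:
After op 1 tick(2): ref=2.0000 raw=[3.0000 1.6000]
After op 2 tick(2): ref=4.0000 raw=[6.0000 3.2000]
Drift of clock 0 after op 2: 6.0000 - 4.0000 = 2.0000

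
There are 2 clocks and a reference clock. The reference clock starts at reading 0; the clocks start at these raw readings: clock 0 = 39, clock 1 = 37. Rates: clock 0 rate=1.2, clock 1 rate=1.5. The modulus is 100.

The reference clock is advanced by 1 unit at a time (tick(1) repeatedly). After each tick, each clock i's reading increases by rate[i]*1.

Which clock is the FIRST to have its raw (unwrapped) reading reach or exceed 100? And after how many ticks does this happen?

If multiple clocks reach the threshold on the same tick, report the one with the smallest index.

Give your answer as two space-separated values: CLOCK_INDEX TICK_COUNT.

Answer: 1 42

Derivation:
clock 0: start=39, rate=1.2, needs 100-39 = 61; ticks = ceil(61/1.2) = ceil(50.8333) = 51; reading at tick 51 = 39 + 1.2*51 = 100.2000
clock 1: start=37, rate=1.5, needs 100-37 = 63; ticks = ceil(63/1.5) = ceil(42.0000) = 42; reading at tick 42 = 37 + 1.5*42 = 100.0000
Minimum tick count = 42; winners = [1]; smallest index = 1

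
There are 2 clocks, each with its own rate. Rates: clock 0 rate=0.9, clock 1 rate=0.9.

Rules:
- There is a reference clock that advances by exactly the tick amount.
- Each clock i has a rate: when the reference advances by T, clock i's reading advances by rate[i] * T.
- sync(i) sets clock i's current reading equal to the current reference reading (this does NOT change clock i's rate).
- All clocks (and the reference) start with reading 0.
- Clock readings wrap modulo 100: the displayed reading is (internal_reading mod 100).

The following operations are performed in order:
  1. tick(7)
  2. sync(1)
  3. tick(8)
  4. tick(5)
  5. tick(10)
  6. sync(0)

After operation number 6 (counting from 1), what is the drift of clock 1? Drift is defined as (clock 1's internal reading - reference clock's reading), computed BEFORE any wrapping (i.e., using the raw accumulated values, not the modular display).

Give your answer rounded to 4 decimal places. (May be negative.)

Answer: -2.3000

Derivation:
After op 1 tick(7): ref=7.0000 raw=[6.3000 6.3000]
After op 2 sync(1): ref=7.0000 raw=[6.3000 7.0000]
After op 3 tick(8): ref=15.0000 raw=[13.5000 14.2000]
After op 4 tick(5): ref=20.0000 raw=[18.0000 18.7000]
After op 5 tick(10): ref=30.0000 raw=[27.0000 27.7000]
After op 6 sync(0): ref=30.0000 raw=[30.0000 27.7000]
Drift of clock 1 after op 6: 27.7000 - 30.0000 = -2.3000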